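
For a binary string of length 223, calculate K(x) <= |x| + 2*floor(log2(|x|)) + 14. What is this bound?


floor(log2(223)) = 7
2 * 7 = 14
K(x) <= 223 + 14 + 14 = 251

251


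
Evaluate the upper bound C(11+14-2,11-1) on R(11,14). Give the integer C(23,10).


R(11,14) <= C(11+14-2, 11-1) = C(23, 10)
C(23, 10) = 23! / (10! * 13!)
= 1144066

1144066


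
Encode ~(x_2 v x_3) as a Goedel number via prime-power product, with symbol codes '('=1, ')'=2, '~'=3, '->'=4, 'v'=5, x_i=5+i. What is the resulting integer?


Formula: ~(x_2 v x_3)
Symbol codes: [3, 1, 7, 5, 8, 2]
Primes: [2, 3, 5, 7, 11, 13]
p_1^3 = 2^3 = 8
p_2^1 = 3^1 = 3
p_3^7 = 5^7 = 78125
p_4^5 = 7^5 = 16807
p_5^8 = 11^8 = 214358881
p_6^2 = 13^2 = 169
Product = 1141614977796418125000

1141614977796418125000


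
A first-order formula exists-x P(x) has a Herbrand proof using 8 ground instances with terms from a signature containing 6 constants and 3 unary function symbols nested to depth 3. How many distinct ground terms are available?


Herbrand terms by depth:
Depth 0: 6 constants
Depth 1: 18 new terms (running total: 24)
Depth 2: 54 new terms (running total: 78)
Depth 3: 162 new terms (running total: 240)
Total distinct ground terms = 240

240


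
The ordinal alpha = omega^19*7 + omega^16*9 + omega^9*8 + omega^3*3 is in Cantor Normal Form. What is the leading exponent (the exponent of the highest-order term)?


CNF: omega^19*7 + omega^16*9 + omega^9*8 + omega^3*3
The leading term is omega^19*7, which has exponent 19.

19


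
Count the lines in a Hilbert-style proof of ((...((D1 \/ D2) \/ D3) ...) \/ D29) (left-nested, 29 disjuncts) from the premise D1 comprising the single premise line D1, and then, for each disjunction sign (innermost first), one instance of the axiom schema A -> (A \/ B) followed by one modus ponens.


Building the left-nested 29-ary disjunction from D1:
- 1 premise line (D1)
- 29 disjuncts means 28 disjunction signs; each needs 1 axiom instance + 1 MP = 2 lines: 2 * 28 = 56
Total = 1 + 56 = 57 lines.

57


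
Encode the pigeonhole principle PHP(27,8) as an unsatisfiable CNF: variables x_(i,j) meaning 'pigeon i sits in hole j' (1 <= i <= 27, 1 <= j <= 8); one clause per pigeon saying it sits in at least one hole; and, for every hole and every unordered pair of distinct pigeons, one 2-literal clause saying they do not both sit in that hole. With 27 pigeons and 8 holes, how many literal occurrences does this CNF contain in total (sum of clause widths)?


PHP(27,8): 27 pigeons, 8 holes, 27*8 = 216 variables.
- pigeon clauses: one per pigeon -> 27 clauses of width 8 -> 216 literals
- hole clauses: 8 holes * C(27,2) = 8 * 351 -> 2808 clauses of width 2 -> 5616 literals
Total literal occurrences = 216 + 5616 = 5832

5832


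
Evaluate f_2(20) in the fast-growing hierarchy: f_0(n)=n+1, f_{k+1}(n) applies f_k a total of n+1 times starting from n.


f_2(20) = f_1^21(20)
f_1(m) = 2m + 1.
Iterating: f_1^k(n) = 2^k*(n+1) - 1.
f_2(20) = 2^21*(20+1) - 1 = 2097152*21 - 1 = 44040191

44040191


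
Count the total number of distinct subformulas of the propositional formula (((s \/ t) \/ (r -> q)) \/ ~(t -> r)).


Formula: (((s \/ t) \/ (r -> q)) \/ ~(t -> r))
Subformulas found:
  1. q
  2. s
  3. r
  4. t
  5. (r -> q)
  6. (s \/ t)
  7. (t -> r)
  8. ~(t -> r)
  9. ((s \/ t) \/ (r -> q))
  10. (((s \/ t) \/ (r -> q)) \/ ~(t -> r))
Total distinct subformulas = 10

10


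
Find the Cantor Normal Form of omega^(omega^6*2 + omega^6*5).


omega^(omega^6*2 + omega^6*5):
Both terms of the exponent have the same exponent 6, so they merge: omega^6*2 + omega^6*5 = omega^6*(2+5) = omega^6*7.
omega raised to a CNF ordinal is a single CNF term: Result = omega^(omega^6*7)

omega^(omega^6*7)


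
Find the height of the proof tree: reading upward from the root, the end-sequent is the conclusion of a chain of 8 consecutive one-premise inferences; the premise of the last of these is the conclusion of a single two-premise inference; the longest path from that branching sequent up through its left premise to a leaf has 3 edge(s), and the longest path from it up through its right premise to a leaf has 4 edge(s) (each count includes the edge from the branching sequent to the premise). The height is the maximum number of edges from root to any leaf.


Longest path through the left premise: 3 edges (measured from the branching sequent)
Longest path through the right premise: 4 edges
Height of the subtree rooted at the branching sequent: max(3, 4) = 4
The branching sequent sits 8 edges above the root (the chain of one-premise inferences), so height = 4 + 8 = 12

12


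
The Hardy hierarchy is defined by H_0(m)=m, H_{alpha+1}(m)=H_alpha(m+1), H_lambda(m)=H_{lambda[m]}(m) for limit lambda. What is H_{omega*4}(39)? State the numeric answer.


H_{omega*4}(39):
For the Hardy hierarchy, H_{omega*k}(n) = 2^k * n.
2^4 = 16.
16 * 39 = 624

624


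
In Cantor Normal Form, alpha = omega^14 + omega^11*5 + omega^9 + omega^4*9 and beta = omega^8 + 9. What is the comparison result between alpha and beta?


Compare term by term from highest exponent:
alpha = omega^14 + omega^11*5 + omega^9 + omega^4*9
beta = omega^8 + 9
Term 1: alpha has omega^14*1, beta has omega^8*1
Term 2: alpha has omega^11*5, beta has omega^0*9
Term 3: alpha has omega^9*1, beta has omega^0*0
Term 4: alpha has omega^4*9, beta has omega^0*0
Result: alpha > beta

alpha > beta


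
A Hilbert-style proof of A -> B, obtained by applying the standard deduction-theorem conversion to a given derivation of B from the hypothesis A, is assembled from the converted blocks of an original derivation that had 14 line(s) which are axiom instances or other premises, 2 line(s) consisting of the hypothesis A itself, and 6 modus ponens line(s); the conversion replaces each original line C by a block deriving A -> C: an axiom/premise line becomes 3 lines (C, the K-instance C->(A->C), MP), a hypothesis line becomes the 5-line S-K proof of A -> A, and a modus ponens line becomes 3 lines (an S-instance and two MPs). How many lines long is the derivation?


Deduction-theorem conversion, block by block:
- 14 axiom/premise lines -> 3 lines each = 42
- 2 hypothesis lines -> 5 lines each (identity proof A->A) = 10
- 6 MP lines -> 3 lines each (S-instance, MP, MP) = 18
Total = 42 + 10 + 18 = 70 lines.

70


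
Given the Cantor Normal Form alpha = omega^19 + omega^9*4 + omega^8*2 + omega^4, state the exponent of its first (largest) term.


CNF: omega^19 + omega^9*4 + omega^8*2 + omega^4
The leading term is omega^19, which has exponent 19.

19


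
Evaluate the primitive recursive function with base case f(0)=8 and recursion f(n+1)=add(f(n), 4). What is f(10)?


f(0) = 8
f(1) = add(f(0), 4) = add(8, 4) = 12
f(2) = add(f(1), 4) = add(12, 4) = 16
f(3) = add(f(2), 4) = add(16, 4) = 20
f(4) = add(f(3), 4) = add(20, 4) = 24
f(5) = add(f(4), 4) = add(24, 4) = 28
f(6) = add(f(5), 4) = add(28, 4) = 32
f(7) = add(f(6), 4) = add(32, 4) = 36
f(8) = add(f(7), 4) = add(36, 4) = 40
f(9) = add(f(8), 4) = add(40, 4) = 44
f(10) = add(f(9), 4) = add(44, 4) = 48


48


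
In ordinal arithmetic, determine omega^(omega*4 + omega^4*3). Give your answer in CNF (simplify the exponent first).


omega^(omega*4 + omega^4*3):
In ordinal addition a term is absorbed by a following term of strictly larger exponent: 1 < 4, so omega*4 + omega^4*3 = omega^4*3.
omega raised to a CNF ordinal is a single CNF term: Result = omega^(omega^4*3)

omega^(omega^4*3)


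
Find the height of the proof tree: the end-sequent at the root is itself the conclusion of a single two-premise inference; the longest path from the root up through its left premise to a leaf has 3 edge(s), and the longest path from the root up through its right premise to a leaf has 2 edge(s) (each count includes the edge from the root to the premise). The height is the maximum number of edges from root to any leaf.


Longest path through the left premise: 3 edges (measured from the branching sequent)
Longest path through the right premise: 2 edges
Height of the subtree rooted at the branching sequent: max(3, 2) = 3
The branching sequent is the root itself.
Total height = 3

3


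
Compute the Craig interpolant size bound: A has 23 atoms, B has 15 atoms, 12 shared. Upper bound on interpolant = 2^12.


Shared atoms = 12
Craig interpolant size bound = 2^12
= 4096

4096


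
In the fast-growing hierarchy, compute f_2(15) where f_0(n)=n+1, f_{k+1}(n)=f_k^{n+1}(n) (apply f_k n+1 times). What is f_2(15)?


f_2(15) = f_1^16(15)
f_1(m) = 2m + 1.
Iterating: f_1^k(n) = 2^k*(n+1) - 1.
f_2(15) = 2^16*(15+1) - 1 = 65536*16 - 1 = 1048575

1048575


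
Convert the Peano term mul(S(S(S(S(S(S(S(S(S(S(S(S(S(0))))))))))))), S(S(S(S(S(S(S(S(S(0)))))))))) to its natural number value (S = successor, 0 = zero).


mul(S^13(0), S^9(0)):
S^13(0) = 13
S^9(0) = 9
13 * 9 = 117

117


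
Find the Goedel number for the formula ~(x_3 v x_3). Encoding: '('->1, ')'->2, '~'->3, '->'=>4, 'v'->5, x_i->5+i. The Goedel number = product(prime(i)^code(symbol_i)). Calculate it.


Formula: ~(x_3 v x_3)
Symbol codes: [3, 1, 8, 5, 8, 2]
Primes: [2, 3, 5, 7, 11, 13]
p_1^3 = 2^3 = 8
p_2^1 = 3^1 = 3
p_3^8 = 5^8 = 390625
p_4^5 = 7^5 = 16807
p_5^8 = 11^8 = 214358881
p_6^2 = 13^2 = 169
Product = 5708074888982090625000

5708074888982090625000


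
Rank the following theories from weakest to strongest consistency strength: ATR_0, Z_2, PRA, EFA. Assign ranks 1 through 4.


Ordering by consistency strength:
1. EFA
2. PRA
3. ATR_0
4. Z_2


ATR_0=3, Z_2=4, PRA=2, EFA=1


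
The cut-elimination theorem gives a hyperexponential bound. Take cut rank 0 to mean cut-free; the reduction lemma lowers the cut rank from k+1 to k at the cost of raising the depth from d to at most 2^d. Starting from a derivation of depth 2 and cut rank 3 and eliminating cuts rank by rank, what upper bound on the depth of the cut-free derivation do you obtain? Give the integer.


Each rank reduction sends depth d to at most 2^d; cut rank r needs r reductions.
2_0(2) = 2
2_1(2) = 2^2 = 4
2_2(2) = 2^4 = 16
2_3(2) = 2^16 = 65536
Cut-free depth bound = 65536

65536


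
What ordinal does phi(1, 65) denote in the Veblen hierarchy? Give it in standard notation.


phi(1, 65):
phi(1, beta) = epsilon_beta (the beta-th epsilon number).
phi(1, 65) = epsilon_65

epsilon_65


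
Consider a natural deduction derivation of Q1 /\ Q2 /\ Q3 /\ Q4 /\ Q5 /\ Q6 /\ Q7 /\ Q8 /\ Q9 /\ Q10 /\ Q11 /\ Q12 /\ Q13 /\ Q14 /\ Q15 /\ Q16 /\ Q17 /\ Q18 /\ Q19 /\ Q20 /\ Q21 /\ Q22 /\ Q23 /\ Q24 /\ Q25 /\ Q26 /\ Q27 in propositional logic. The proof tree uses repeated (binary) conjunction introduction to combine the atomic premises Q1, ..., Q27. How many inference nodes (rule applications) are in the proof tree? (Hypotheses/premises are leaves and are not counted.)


The target conjunction has 27 conjuncts, i.e. 26 binary /\ connectives.
Each conjunction-intro joins two pieces, so 27 atoms require 27-1 = 26 applications.
Total inference nodes = 26

26


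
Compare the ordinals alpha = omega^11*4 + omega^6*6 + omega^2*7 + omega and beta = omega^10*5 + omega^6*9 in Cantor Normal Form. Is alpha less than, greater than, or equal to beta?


Compare term by term from highest exponent:
alpha = omega^11*4 + omega^6*6 + omega^2*7 + omega
beta = omega^10*5 + omega^6*9
Term 1: alpha has omega^11*4, beta has omega^10*5
Term 2: alpha has omega^6*6, beta has omega^6*9
Term 3: alpha has omega^2*7, beta has omega^0*0
Term 4: alpha has omega^1*1, beta has omega^0*0
Result: alpha > beta

alpha > beta


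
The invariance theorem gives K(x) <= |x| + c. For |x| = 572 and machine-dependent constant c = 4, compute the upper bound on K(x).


K(x) <= |x| + c = 572 + 4 = 576

576


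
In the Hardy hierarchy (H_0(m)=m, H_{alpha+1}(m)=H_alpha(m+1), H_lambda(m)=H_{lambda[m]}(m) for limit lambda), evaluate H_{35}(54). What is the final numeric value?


H_35(54):
For finite ordinals k, H_k(n) = n + k (each successor step adds 1).
H_35(54) = 54 + 35 = 89

89


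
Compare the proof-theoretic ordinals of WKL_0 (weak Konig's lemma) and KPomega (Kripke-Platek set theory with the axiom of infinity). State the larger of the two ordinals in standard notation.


Proof-theoretic ordinal of WKL_0 (weak Konig's lemma): omega^omega
Proof-theoretic ordinal of KPomega (Kripke-Platek set theory with the axiom of infinity): psi_0(epsilon_{Omega+1})
Comparing: omega^omega < psi_0(epsilon_{Omega+1}).
The larger ordinal is psi_0(epsilon_{Omega+1}) (from KPomega (Kripke-Platek set theory with the axiom of infinity)).

psi_0(epsilon_{Omega+1})


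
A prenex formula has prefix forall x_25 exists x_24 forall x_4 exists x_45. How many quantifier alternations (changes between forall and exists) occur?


Walk the prefix and count type changes:
  position 1: forall -> exists <-- alternation
  position 2: exists -> forall <-- alternation
  position 3: forall -> exists <-- alternation
Total alternations = 3

3


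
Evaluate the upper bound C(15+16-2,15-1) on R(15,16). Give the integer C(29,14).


R(15,16) <= C(15+16-2, 15-1) = C(29, 14)
C(29, 14) = 29! / (14! * 15!)
= 77558760

77558760


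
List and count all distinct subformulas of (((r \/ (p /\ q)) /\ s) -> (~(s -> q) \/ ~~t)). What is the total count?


Formula: (((r \/ (p /\ q)) /\ s) -> (~(s -> q) \/ ~~t))
Subformulas found:
  1. q
  2. s
  3. r
  4. t
  5. p
  6. ~t
  7. ~~t
  8. (p /\ q)
  9. (s -> q)
  10. ~(s -> q)
  11. (r \/ (p /\ q))
  12. (~(s -> q) \/ ~~t)
  13. ((r \/ (p /\ q)) /\ s)
  14. (((r \/ (p /\ q)) /\ s) -> (~(s -> q) \/ ~~t))
Total distinct subformulas = 14

14


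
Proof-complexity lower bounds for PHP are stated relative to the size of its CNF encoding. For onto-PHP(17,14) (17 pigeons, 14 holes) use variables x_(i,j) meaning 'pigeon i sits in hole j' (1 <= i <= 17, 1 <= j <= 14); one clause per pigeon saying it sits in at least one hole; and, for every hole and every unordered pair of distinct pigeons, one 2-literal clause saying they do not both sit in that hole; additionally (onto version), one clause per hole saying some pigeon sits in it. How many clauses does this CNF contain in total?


onto-PHP(17,14): 17 pigeons, 14 holes, 17*14 = 238 variables.
- pigeon clauses: one per pigeon -> 17 clauses
- hole clauses: 14 holes * C(17,2) = 14 * 136 -> 1904 clauses
- onto clauses: one per hole -> 14 clauses
Total clauses = 17 + 1904 + 14 = 1935

1935


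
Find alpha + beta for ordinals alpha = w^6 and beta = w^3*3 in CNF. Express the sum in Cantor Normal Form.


Ordinal addition w^6 + w^3*3:
Leading exponent of alpha (6) > leading exponent of beta (3).
Since alpha's term has higher exponent than beta's leading term,
the sum is simply alpha followed by beta.
Result = w^6 + w^3*3

w^6 + w^3*3


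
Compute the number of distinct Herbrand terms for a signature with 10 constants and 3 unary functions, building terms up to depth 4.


Herbrand terms by depth:
Depth 0: 10 constants
Depth 1: 30 new terms (running total: 40)
Depth 2: 90 new terms (running total: 130)
Depth 3: 270 new terms (running total: 400)
Depth 4: 810 new terms (running total: 1210)
Total distinct ground terms = 1210

1210


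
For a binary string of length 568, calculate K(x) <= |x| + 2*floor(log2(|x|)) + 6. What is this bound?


floor(log2(568)) = 9
2 * 9 = 18
K(x) <= 568 + 18 + 6 = 592

592


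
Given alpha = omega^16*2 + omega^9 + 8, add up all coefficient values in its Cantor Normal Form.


CNF: omega^16*2 + omega^9 + 8
Coefficients: 2 + 1 + 8 = 11

11


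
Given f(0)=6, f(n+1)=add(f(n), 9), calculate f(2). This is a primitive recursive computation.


f(0) = 6
f(1) = add(f(0), 9) = add(6, 9) = 15
f(2) = add(f(1), 9) = add(15, 9) = 24


24


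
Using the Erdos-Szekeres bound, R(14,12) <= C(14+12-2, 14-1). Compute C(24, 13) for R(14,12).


R(14,12) <= C(14+12-2, 14-1) = C(24, 13)
C(24, 13) = 24! / (13! * 11!)
= 2496144

2496144


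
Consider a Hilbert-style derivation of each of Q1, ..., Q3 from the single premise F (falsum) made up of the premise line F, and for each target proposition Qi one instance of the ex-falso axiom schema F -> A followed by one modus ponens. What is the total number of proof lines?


Ex falso, line by line:
- 1 premise line (F)
- 3 targets, each needing 1 axiom instance (F -> Qi) + 1 MP = 2 lines: 2 * 3 = 6
Total = 1 + 6 = 7 lines.

7


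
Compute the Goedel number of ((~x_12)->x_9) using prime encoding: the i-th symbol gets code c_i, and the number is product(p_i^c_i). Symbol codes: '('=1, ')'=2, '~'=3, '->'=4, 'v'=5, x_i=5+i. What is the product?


Formula: ((~x_12)->x_9)
Symbol codes: [1, 1, 3, 17, 2, 4, 14, 2]
Primes: [2, 3, 5, 7, 11, 13, 17, 19]
p_1^1 = 2^1 = 2
p_2^1 = 3^1 = 3
p_3^3 = 5^3 = 125
p_4^17 = 7^17 = 232630513987207
p_5^2 = 11^2 = 121
p_6^4 = 13^4 = 28561
p_7^14 = 17^14 = 168377826559400929
p_8^2 = 19^2 = 361
Product = 36650408904531440549577366616500747109817250

36650408904531440549577366616500747109817250


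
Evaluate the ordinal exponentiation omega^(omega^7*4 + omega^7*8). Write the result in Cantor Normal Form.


omega^(omega^7*4 + omega^7*8):
Both terms of the exponent have the same exponent 7, so they merge: omega^7*4 + omega^7*8 = omega^7*(4+8) = omega^7*12.
omega raised to a CNF ordinal is a single CNF term: Result = omega^(omega^7*12)

omega^(omega^7*12)


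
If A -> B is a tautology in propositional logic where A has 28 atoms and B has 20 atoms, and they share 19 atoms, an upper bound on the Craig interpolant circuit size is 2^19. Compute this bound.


Shared atoms = 19
Craig interpolant size bound = 2^19
= 524288

524288


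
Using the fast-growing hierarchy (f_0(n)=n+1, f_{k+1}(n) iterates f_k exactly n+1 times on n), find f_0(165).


f_0(165) = 165 + 1 = 166

166


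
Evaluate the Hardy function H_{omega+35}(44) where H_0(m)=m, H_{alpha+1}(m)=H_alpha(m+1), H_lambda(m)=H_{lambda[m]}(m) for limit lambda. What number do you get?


H_{omega+35}(44):
Unwind the 35 successor steps: H_{omega+35}(44) = H_omega(44+35) = H_omega(79).
H_omega(m) = H_m(m) = m + m = 2m.
Result = 2 * 79 = 158

158


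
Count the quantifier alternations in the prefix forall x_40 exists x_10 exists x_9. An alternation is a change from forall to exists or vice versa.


Walk the prefix and count type changes:
  position 1: forall -> exists <-- alternation
  position 2: exists -> exists
Total alternations = 1

1


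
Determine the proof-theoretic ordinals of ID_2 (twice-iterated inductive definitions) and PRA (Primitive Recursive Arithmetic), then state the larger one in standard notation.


Proof-theoretic ordinal of ID_2 (twice-iterated inductive definitions): psi_0(epsilon_{Omega_2+1})
Proof-theoretic ordinal of PRA (Primitive Recursive Arithmetic): omega^omega
Comparing: omega^omega < psi_0(epsilon_{Omega_2+1}).
The larger ordinal is psi_0(epsilon_{Omega_2+1}) (from ID_2 (twice-iterated inductive definitions)).

psi_0(epsilon_{Omega_2+1})


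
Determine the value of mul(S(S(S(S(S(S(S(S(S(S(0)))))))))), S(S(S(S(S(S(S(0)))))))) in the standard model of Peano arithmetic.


mul(S^10(0), S^7(0)):
S^10(0) = 10
S^7(0) = 7
10 * 7 = 70

70


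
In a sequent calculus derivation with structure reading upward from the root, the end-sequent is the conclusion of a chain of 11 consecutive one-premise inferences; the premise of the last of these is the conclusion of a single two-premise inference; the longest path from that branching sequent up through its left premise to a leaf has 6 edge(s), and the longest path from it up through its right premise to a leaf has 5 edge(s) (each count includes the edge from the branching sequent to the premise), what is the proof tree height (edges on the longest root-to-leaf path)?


Longest path through the left premise: 6 edges (measured from the branching sequent)
Longest path through the right premise: 5 edges
Height of the subtree rooted at the branching sequent: max(6, 5) = 6
The branching sequent sits 11 edges above the root (the chain of one-premise inferences), so height = 6 + 11 = 17

17


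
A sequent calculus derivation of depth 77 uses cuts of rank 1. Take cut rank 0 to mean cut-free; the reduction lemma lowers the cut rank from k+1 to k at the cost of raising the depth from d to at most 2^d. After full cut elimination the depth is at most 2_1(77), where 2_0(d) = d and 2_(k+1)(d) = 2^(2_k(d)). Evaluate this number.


Each rank reduction sends depth d to at most 2^d; cut rank r needs r reductions.
2_0(77) = 77
2_1(77) = 2^77 = 151115727451828646838272
Cut-free depth bound = 151115727451828646838272

151115727451828646838272


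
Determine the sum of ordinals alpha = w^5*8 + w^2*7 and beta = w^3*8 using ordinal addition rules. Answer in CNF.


Ordinal addition (w^5*8 + w^2*7) + w^3*8:
alpha's leading term has exponent 5 > beta's exponent 3, so it survives.
alpha's tail term has exponent 2 < beta's exponent 3, so it is absorbed by beta.
In ordinal addition, any term followed by a strictly larger-exponent term is absorbed.
Result = w^5*8 + w^3*8

w^5*8 + w^3*8


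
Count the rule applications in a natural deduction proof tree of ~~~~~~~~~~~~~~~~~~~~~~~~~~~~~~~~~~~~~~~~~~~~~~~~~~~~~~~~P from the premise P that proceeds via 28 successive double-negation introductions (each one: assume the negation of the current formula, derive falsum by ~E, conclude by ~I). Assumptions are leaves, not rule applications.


Each double-negation introduction (from C infer ~~C) uses 2 inference nodes: one ~E (C and ~C give falsum) and one ~I (discharge ~C).
28 double negations = 28 * 2 = 56 inference nodes.

56


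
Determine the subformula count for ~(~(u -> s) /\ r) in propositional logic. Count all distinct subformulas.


Formula: ~(~(u -> s) /\ r)
Subformulas found:
  1. u
  2. s
  3. r
  4. (u -> s)
  5. ~(u -> s)
  6. (~(u -> s) /\ r)
  7. ~(~(u -> s) /\ r)
Total distinct subformulas = 7

7


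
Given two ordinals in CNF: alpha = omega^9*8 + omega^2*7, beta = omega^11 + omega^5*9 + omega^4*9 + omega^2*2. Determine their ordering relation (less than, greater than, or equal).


Compare term by term from highest exponent:
alpha = omega^9*8 + omega^2*7
beta = omega^11 + omega^5*9 + omega^4*9 + omega^2*2
Term 1: alpha has omega^9*8, beta has omega^11*1
Term 2: alpha has omega^2*7, beta has omega^5*9
Term 3: alpha has omega^0*0, beta has omega^4*9
Term 4: alpha has omega^0*0, beta has omega^2*2
Result: alpha < beta

alpha < beta


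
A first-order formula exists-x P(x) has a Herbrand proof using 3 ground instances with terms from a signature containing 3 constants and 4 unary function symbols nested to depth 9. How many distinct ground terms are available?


Herbrand terms by depth:
Depth 0: 3 constants
Depth 1: 12 new terms (running total: 15)
Depth 2: 48 new terms (running total: 63)
Depth 3: 192 new terms (running total: 255)
Depth 4: 768 new terms (running total: 1023)
Depth 5: 3072 new terms (running total: 4095)
Depth 6: 12288 new terms (running total: 16383)
Depth 7: 49152 new terms (running total: 65535)
Depth 8: 196608 new terms (running total: 262143)
Depth 9: 786432 new terms (running total: 1048575)
Total distinct ground terms = 1048575

1048575


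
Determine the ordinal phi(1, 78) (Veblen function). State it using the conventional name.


phi(1, 78):
phi(1, beta) = epsilon_beta (the beta-th epsilon number).
phi(1, 78) = epsilon_78

epsilon_78


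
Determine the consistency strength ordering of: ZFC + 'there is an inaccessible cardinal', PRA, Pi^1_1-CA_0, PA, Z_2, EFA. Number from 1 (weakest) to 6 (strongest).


Ordering by consistency strength:
1. EFA
2. PRA
3. PA
4. Pi^1_1-CA_0
5. Z_2
6. ZFC + 'there is an inaccessible cardinal'


ZFC + 'there is an inaccessible cardinal'=6, PRA=2, Pi^1_1-CA_0=4, PA=3, Z_2=5, EFA=1


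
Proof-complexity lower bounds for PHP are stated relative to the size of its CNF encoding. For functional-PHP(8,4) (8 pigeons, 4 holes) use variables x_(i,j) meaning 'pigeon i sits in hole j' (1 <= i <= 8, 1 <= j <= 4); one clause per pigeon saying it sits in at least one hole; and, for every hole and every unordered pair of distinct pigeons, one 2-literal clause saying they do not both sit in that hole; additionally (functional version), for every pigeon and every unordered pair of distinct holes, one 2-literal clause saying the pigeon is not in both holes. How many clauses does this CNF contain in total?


functional-PHP(8,4): 8 pigeons, 4 holes, 8*4 = 32 variables.
- pigeon clauses: one per pigeon -> 8 clauses
- hole clauses: 4 holes * C(8,2) = 4 * 28 -> 112 clauses
- functional clauses: 8 pigeons * C(4,2) = 8 * 6 -> 48 clauses
Total clauses = 8 + 112 + 48 = 168

168


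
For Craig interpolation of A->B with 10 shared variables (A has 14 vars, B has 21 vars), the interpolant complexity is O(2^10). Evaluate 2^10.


Shared atoms = 10
Craig interpolant size bound = 2^10
= 1024

1024


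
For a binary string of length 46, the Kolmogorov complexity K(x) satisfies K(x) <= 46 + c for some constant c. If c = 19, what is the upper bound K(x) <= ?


K(x) <= |x| + c = 46 + 19 = 65

65


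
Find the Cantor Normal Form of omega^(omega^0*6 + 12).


omega^(omega^0*6 + 12):
omega^0 = 1, so the exponent is 6 + 12 = 18 (finite ordinal addition).
Result = omega^18, already a single CNF term.

omega^18


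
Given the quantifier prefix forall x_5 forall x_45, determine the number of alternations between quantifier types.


Walk the prefix and count type changes:
  position 1: forall -> forall
Total alternations = 0

0


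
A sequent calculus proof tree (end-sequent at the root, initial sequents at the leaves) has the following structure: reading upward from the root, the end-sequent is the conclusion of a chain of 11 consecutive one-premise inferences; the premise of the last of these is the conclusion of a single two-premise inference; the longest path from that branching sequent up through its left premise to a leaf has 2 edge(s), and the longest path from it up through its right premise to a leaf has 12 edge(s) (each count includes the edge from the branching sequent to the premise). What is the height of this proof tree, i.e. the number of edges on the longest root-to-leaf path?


Longest path through the left premise: 2 edges (measured from the branching sequent)
Longest path through the right premise: 12 edges
Height of the subtree rooted at the branching sequent: max(2, 12) = 12
The branching sequent sits 11 edges above the root (the chain of one-premise inferences), so height = 12 + 11 = 23

23


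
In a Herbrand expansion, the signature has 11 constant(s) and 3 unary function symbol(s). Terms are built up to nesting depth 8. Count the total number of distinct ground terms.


Herbrand terms by depth:
Depth 0: 11 constants
Depth 1: 33 new terms (running total: 44)
Depth 2: 99 new terms (running total: 143)
Depth 3: 297 new terms (running total: 440)
Depth 4: 891 new terms (running total: 1331)
Depth 5: 2673 new terms (running total: 4004)
Depth 6: 8019 new terms (running total: 12023)
Depth 7: 24057 new terms (running total: 36080)
Depth 8: 72171 new terms (running total: 108251)
Total distinct ground terms = 108251

108251


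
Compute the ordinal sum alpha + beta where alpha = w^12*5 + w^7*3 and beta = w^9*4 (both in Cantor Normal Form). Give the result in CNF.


Ordinal addition (w^12*5 + w^7*3) + w^9*4:
alpha's leading term has exponent 12 > beta's exponent 9, so it survives.
alpha's tail term has exponent 7 < beta's exponent 9, so it is absorbed by beta.
In ordinal addition, any term followed by a strictly larger-exponent term is absorbed.
Result = w^12*5 + w^9*4

w^12*5 + w^9*4


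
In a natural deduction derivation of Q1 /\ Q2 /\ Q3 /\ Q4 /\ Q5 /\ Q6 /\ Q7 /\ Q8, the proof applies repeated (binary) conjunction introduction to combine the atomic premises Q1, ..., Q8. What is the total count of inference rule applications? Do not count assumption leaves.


The target conjunction has 8 conjuncts, i.e. 7 binary /\ connectives.
Each conjunction-intro joins two pieces, so 8 atoms require 8-1 = 7 applications.
Total inference nodes = 7

7


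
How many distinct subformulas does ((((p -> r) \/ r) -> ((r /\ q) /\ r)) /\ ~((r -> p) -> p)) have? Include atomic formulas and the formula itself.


Formula: ((((p -> r) \/ r) -> ((r /\ q) /\ r)) /\ ~((r -> p) -> p))
Subformulas found:
  1. q
  2. r
  3. p
  4. (r -> p)
  5. (r /\ q)
  6. (p -> r)
  7. ((r -> p) -> p)
  8. ((r /\ q) /\ r)
  9. ((p -> r) \/ r)
  10. ~((r -> p) -> p)
  11. (((p -> r) \/ r) -> ((r /\ q) /\ r))
  12. ((((p -> r) \/ r) -> ((r /\ q) /\ r)) /\ ~((r -> p) -> p))
Total distinct subformulas = 12

12


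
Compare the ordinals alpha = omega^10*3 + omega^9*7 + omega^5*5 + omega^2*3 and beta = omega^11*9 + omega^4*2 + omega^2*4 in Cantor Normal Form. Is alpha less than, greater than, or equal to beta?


Compare term by term from highest exponent:
alpha = omega^10*3 + omega^9*7 + omega^5*5 + omega^2*3
beta = omega^11*9 + omega^4*2 + omega^2*4
Term 1: alpha has omega^10*3, beta has omega^11*9
Term 2: alpha has omega^9*7, beta has omega^4*2
Term 3: alpha has omega^5*5, beta has omega^2*4
Term 4: alpha has omega^2*3, beta has omega^0*0
Result: alpha < beta

alpha < beta


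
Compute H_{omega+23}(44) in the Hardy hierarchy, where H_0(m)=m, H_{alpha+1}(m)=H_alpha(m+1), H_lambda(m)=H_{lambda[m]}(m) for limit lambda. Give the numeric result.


H_{omega+23}(44):
Unwind the 23 successor steps: H_{omega+23}(44) = H_omega(44+23) = H_omega(67).
H_omega(m) = H_m(m) = m + m = 2m.
Result = 2 * 67 = 134

134


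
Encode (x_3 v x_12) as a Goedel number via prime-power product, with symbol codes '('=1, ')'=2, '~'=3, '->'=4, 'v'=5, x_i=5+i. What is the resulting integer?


Formula: (x_3 v x_12)
Symbol codes: [1, 8, 5, 17, 2]
Primes: [2, 3, 5, 7, 11]
p_1^1 = 2^1 = 2
p_2^8 = 3^8 = 6561
p_3^5 = 5^5 = 3125
p_4^17 = 7^17 = 232630513987207
p_5^2 = 11^2 = 121
Product = 1154255906716736752293750

1154255906716736752293750


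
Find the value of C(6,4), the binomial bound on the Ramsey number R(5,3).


R(5,3) <= C(5+3-2, 5-1) = C(6, 4)
C(6, 4) = 6! / (4! * 2!)
= 15

15


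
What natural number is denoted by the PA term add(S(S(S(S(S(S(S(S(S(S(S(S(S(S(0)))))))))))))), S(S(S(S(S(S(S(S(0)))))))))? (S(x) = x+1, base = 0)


add(S^14(0), S^8(0)):
S^14(0) = 14
S^8(0) = 8
14 + 8 = 22

22


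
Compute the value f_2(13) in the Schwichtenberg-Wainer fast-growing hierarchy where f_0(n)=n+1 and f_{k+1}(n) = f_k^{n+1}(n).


f_2(13) = f_1^14(13)
f_1(m) = 2m + 1.
Iterating: f_1^k(n) = 2^k*(n+1) - 1.
f_2(13) = 2^14*(13+1) - 1 = 16384*14 - 1 = 229375

229375


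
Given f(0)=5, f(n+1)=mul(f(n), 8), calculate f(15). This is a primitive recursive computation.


f(0) = 5
f(1) = mul(f(0), 8) = mul(5, 8) = 40
f(2) = mul(f(1), 8) = mul(40, 8) = 320
f(3) = mul(f(2), 8) = mul(320, 8) = 2560
f(4) = mul(f(3), 8) = mul(2560, 8) = 20480
f(5) = mul(f(4), 8) = mul(20480, 8) = 163840
f(6) = mul(f(5), 8) = mul(163840, 8) = 1310720
f(7) = mul(f(6), 8) = mul(1310720, 8) = 10485760
f(8) = mul(f(7), 8) = mul(10485760, 8) = 83886080
f(9) = mul(f(8), 8) = mul(83886080, 8) = 671088640
f(10) = mul(f(9), 8) = mul(671088640, 8) = 5368709120
f(11) = mul(f(10), 8) = mul(5368709120, 8) = 42949672960
f(12) = mul(f(11), 8) = mul(42949672960, 8) = 343597383680
f(13) = mul(f(12), 8) = mul(343597383680, 8) = 2748779069440
f(14) = mul(f(13), 8) = mul(2748779069440, 8) = 21990232555520
f(15) = mul(f(14), 8) = mul(21990232555520, 8) = 175921860444160


175921860444160


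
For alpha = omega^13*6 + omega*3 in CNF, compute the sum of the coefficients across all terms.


CNF: omega^13*6 + omega*3
Coefficients: 6 + 3 = 9

9


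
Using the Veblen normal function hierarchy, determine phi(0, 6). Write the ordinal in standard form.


phi(0, 6):
phi(0, beta) = omega^beta by definition.
phi(0, 6) = omega^6

omega^6


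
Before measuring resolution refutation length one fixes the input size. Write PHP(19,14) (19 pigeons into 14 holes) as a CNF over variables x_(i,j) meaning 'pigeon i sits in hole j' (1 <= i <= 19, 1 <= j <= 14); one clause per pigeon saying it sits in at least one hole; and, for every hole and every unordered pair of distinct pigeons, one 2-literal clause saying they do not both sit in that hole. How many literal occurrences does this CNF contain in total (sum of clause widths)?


PHP(19,14): 19 pigeons, 14 holes, 19*14 = 266 variables.
- pigeon clauses: one per pigeon -> 19 clauses of width 14 -> 266 literals
- hole clauses: 14 holes * C(19,2) = 14 * 171 -> 2394 clauses of width 2 -> 4788 literals
Total literal occurrences = 266 + 4788 = 5054

5054


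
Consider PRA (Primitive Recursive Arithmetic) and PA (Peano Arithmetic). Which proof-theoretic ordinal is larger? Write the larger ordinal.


Proof-theoretic ordinal of PRA (Primitive Recursive Arithmetic): omega^omega
Proof-theoretic ordinal of PA (Peano Arithmetic): epsilon_0
Comparing: omega^omega < epsilon_0.
The larger ordinal is epsilon_0 (from PA (Peano Arithmetic)).

epsilon_0


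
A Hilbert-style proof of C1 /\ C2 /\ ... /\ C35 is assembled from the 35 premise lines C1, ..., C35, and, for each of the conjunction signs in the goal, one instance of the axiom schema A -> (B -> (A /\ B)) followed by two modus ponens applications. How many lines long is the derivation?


Conjoining 35 premises:
- 35 premise lines
- the goal has 34 conjunction signs; each costs 1 axiom instance + 2 MP = 3 lines: 3 * 34 = 102
Total = 35 + 102 = 137 lines.

137


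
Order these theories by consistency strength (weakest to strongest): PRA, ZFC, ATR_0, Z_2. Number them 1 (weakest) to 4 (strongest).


Ordering by consistency strength:
1. PRA
2. ATR_0
3. Z_2
4. ZFC


PRA=1, ZFC=4, ATR_0=2, Z_2=3


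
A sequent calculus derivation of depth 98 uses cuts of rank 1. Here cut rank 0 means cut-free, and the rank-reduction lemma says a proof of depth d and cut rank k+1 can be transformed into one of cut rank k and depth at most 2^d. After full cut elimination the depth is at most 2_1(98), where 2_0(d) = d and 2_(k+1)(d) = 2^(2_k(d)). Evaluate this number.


Each rank reduction sends depth d to at most 2^d; cut rank r needs r reductions.
2_0(98) = 98
2_1(98) = 2^98 = 316912650057057350374175801344
Cut-free depth bound = 316912650057057350374175801344

316912650057057350374175801344


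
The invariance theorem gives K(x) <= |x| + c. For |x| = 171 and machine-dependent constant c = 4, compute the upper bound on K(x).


K(x) <= |x| + c = 171 + 4 = 175

175


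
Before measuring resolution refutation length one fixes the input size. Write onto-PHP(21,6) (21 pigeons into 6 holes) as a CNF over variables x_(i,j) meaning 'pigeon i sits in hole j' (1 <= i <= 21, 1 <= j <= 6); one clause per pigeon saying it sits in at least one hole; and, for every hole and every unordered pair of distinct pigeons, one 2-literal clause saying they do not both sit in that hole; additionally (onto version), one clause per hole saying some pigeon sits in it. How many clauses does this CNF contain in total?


onto-PHP(21,6): 21 pigeons, 6 holes, 21*6 = 126 variables.
- pigeon clauses: one per pigeon -> 21 clauses
- hole clauses: 6 holes * C(21,2) = 6 * 210 -> 1260 clauses
- onto clauses: one per hole -> 6 clauses
Total clauses = 21 + 1260 + 6 = 1287

1287


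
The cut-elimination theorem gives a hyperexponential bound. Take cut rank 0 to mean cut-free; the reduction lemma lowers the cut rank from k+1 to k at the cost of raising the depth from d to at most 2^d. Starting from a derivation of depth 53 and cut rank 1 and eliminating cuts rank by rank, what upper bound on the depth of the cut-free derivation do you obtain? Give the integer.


Each rank reduction sends depth d to at most 2^d; cut rank r needs r reductions.
2_0(53) = 53
2_1(53) = 2^53 = 9007199254740992
Cut-free depth bound = 9007199254740992

9007199254740992


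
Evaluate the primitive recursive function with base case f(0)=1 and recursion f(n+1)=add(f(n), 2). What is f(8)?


f(0) = 1
f(1) = add(f(0), 2) = add(1, 2) = 3
f(2) = add(f(1), 2) = add(3, 2) = 5
f(3) = add(f(2), 2) = add(5, 2) = 7
f(4) = add(f(3), 2) = add(7, 2) = 9
f(5) = add(f(4), 2) = add(9, 2) = 11
f(6) = add(f(5), 2) = add(11, 2) = 13
f(7) = add(f(6), 2) = add(13, 2) = 15
f(8) = add(f(7), 2) = add(15, 2) = 17


17


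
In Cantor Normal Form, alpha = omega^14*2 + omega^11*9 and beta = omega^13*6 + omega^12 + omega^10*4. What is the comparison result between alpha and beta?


Compare term by term from highest exponent:
alpha = omega^14*2 + omega^11*9
beta = omega^13*6 + omega^12 + omega^10*4
Term 1: alpha has omega^14*2, beta has omega^13*6
Term 2: alpha has omega^11*9, beta has omega^12*1
Term 3: alpha has omega^0*0, beta has omega^10*4
Result: alpha > beta

alpha > beta


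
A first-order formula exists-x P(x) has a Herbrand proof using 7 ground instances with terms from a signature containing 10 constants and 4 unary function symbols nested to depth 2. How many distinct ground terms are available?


Herbrand terms by depth:
Depth 0: 10 constants
Depth 1: 40 new terms (running total: 50)
Depth 2: 160 new terms (running total: 210)
Total distinct ground terms = 210

210


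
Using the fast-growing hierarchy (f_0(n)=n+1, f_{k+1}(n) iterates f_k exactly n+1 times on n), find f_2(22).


f_2(22) = f_1^23(22)
f_1(m) = 2m + 1.
Iterating: f_1^k(n) = 2^k*(n+1) - 1.
f_2(22) = 2^23*(22+1) - 1 = 8388608*23 - 1 = 192937983

192937983


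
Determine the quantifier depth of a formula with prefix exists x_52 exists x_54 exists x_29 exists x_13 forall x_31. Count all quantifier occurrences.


Quantifier prefix has 5 quantifier symbols.
Quantifier depth = 5

5


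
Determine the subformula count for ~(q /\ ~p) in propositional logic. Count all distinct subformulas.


Formula: ~(q /\ ~p)
Subformulas found:
  1. q
  2. p
  3. ~p
  4. (q /\ ~p)
  5. ~(q /\ ~p)
Total distinct subformulas = 5

5


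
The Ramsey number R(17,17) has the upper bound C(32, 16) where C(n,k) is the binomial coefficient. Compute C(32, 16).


R(17,17) <= C(17+17-2, 17-1) = C(32, 16)
C(32, 16) = 32! / (16! * 16!)
= 601080390

601080390


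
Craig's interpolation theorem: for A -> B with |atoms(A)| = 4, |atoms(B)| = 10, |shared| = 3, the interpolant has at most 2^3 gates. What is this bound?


Shared atoms = 3
Craig interpolant size bound = 2^3
= 8

8


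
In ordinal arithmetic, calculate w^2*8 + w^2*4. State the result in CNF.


Ordinal addition w^2*8 + w^2*4:
Both terms have the same exponent 2.
w^e*c + w^e*d = w^e*(c+d).
Result = w^2*(8+4) = w^2*12

w^2*12


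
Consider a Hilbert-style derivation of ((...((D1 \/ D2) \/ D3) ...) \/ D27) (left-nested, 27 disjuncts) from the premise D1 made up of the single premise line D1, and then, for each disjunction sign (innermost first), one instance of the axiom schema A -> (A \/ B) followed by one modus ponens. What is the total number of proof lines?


Building the left-nested 27-ary disjunction from D1:
- 1 premise line (D1)
- 27 disjuncts means 26 disjunction signs; each needs 1 axiom instance + 1 MP = 2 lines: 2 * 26 = 52
Total = 1 + 52 = 53 lines.

53


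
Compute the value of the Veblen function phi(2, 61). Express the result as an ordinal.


phi(2, 61):
phi(2, beta) = zeta_beta (the beta-th zeta number, fixed point of epsilon).
phi(2, 61) = zeta_61

zeta_61


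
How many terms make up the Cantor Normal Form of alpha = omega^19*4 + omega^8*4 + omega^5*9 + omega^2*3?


CNF: omega^19*4 + omega^8*4 + omega^5*9 + omega^2*3
Count the summands separated by '+':
  term 1: omega^19*4
  term 2: omega^8*4
  term 3: omega^5*9
  term 4: omega^2*3
Total terms = 4

4


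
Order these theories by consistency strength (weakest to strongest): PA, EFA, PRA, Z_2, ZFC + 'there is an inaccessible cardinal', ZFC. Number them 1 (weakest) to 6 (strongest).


Ordering by consistency strength:
1. EFA
2. PRA
3. PA
4. Z_2
5. ZFC
6. ZFC + 'there is an inaccessible cardinal'


PA=3, EFA=1, PRA=2, Z_2=4, ZFC + 'there is an inaccessible cardinal'=6, ZFC=5
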